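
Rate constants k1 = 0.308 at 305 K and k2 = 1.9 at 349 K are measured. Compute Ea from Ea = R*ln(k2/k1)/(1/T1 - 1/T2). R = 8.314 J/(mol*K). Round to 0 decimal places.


Ea = R * ln(k2/k1) / (1/T1 - 1/T2)
ln(k2/k1) = ln(1.9/0.308) = 1.8195094
1/T1 - 1/T2 = 1/305 - 1/349 = 0.000413359012
Ea = 8.314 * 1.8195094 / 0.000413359012
Ea = 36596 J/mol


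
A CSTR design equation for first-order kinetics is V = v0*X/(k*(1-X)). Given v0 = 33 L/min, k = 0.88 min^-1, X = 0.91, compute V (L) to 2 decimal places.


V = v0 * X / (k * (1 - X))
V = 33 * 0.91 / (0.88 * (1 - 0.91))
V = 30.03 / (0.88 * 0.09)
V = 30.03 / 0.0792
V = 379.17 L


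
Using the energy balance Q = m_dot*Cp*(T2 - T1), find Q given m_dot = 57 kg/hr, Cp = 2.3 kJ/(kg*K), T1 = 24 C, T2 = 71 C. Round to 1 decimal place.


Q = m_dot * Cp * (T2 - T1)
Q = 57 * 2.3 * (71 - 24)
Q = 57 * 2.3 * 47
Q = 6161.7 kJ/hr


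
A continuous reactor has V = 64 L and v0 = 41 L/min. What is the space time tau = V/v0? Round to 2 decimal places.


tau = V / v0
tau = 64 / 41
tau = 1.56 min


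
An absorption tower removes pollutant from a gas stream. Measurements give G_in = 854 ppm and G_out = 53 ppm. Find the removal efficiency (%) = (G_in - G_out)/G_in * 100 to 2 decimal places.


Efficiency = (G_in - G_out) / G_in * 100%
Efficiency = (854 - 53) / 854 * 100
Efficiency = 801 / 854 * 100
Efficiency = 93.79%


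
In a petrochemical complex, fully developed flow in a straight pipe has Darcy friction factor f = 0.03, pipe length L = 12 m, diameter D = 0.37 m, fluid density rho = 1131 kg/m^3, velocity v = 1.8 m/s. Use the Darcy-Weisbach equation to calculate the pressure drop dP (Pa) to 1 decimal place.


dP = f * (L/D) * (rho*v^2/2)
dP = 0.03 * (12/0.37) * (1131*1.8^2/2)
L/D = 32.43243243
rho*v^2/2 = 1131*3.24/2 = 1832.22
dP = 0.03 * 32.43243243 * 1832.22
dP = 1782.7 Pa


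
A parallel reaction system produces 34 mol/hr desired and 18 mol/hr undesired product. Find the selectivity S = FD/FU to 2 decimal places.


S = desired product rate / undesired product rate
S = 34 / 18
S = 1.89


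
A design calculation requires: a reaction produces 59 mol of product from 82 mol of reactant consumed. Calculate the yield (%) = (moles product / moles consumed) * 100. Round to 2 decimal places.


Yield = (moles product / moles consumed) * 100%
Yield = (59 / 82) * 100
Yield = 0.7195 * 100
Yield = 71.95%


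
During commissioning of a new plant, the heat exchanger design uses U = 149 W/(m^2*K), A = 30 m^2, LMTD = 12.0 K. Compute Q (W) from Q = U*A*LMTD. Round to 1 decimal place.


Q = U * A * LMTD
Q = 149 * 30 * 12.0
Q = 53640.0 W


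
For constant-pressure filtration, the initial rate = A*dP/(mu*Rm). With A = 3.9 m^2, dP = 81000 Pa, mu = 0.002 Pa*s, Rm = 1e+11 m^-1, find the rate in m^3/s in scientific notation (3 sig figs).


rate = A * dP / (mu * Rm)
rate = 3.9 * 81000 / (0.002 * 1e+11)
rate = 315900.0 / 2.000e+08
rate = 1.58e-03 m^3/s


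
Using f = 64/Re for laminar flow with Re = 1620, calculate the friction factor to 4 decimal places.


f = 64 / Re
f = 64 / 1620
f = 0.0395


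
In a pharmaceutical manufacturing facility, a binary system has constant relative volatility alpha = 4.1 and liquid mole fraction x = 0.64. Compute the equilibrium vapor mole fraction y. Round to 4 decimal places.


y = alpha*x / (1 + (alpha-1)*x)
y = 4.1*0.64 / (1 + (4.1-1)*0.64)
y = 2.624 / (1 + 1.984)
y = 2.624 / 2.984
y = 0.8794


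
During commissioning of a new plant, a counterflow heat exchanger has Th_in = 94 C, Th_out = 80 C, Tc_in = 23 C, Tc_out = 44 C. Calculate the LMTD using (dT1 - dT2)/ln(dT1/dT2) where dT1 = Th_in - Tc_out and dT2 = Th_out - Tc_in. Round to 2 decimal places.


dT1 = Th_in - Tc_out = 94 - 44 = 50
dT2 = Th_out - Tc_in = 80 - 23 = 57
LMTD = (dT1 - dT2) / ln(dT1/dT2)
LMTD = (50 - 57) / ln(50/57)
LMTD = 53.42 K


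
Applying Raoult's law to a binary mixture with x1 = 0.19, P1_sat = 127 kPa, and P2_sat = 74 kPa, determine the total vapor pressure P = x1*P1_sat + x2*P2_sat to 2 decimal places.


P = x1*P1_sat + x2*P2_sat
x2 = 1 - x1 = 1 - 0.19 = 0.81
P = 0.19*127 + 0.81*74
P = 24.13 + 59.94
P = 84.07 kPa


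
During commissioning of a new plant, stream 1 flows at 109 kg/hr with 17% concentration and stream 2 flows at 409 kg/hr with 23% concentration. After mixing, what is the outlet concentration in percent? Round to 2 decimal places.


Mass balance on solute: F1*x1 + F2*x2 = F3*x3
F3 = F1 + F2 = 109 + 409 = 518 kg/hr
x3 = (F1*x1 + F2*x2)/F3
x3 = (109*0.17 + 409*0.23) / 518
x3 = 21.74%


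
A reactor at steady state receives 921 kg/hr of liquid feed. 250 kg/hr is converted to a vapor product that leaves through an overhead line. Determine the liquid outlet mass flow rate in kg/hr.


Steady-state mass balance on the main outlet: F_out = F_in - F_removed
F_out = 921 - 250
F_out = 671 kg/hr


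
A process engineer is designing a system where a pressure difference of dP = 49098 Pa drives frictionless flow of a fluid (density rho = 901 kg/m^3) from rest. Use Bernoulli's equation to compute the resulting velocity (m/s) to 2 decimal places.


v = sqrt(2*dP/rho)
v = sqrt(2*49098/901)
v = sqrt(108.985572)
v = 10.44 m/s


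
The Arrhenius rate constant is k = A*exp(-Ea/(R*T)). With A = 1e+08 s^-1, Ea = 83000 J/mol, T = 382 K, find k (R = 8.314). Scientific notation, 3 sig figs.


k = A * exp(-Ea/(R*T))
k = 1e+08 * exp(-83000 / (8.314 * 382))
k = 1e+08 * exp(-26.133929)
k = 4.47e-04


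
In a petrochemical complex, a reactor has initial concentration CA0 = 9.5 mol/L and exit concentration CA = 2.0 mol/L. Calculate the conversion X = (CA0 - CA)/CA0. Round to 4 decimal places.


X = (CA0 - CA) / CA0
X = (9.5 - 2.0) / 9.5
X = 7.5 / 9.5
X = 0.7895


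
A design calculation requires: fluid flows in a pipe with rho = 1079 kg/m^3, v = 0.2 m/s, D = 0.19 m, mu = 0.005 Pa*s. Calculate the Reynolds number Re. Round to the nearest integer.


Re = rho * v * D / mu
Re = 1079 * 0.2 * 0.19 / 0.005
Re = 41.002 / 0.005
Re = 8200


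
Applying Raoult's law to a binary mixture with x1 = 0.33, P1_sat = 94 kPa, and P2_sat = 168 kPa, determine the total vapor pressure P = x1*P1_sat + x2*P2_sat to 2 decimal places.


P = x1*P1_sat + x2*P2_sat
x2 = 1 - x1 = 1 - 0.33 = 0.67
P = 0.33*94 + 0.67*168
P = 31.02 + 112.56
P = 143.58 kPa


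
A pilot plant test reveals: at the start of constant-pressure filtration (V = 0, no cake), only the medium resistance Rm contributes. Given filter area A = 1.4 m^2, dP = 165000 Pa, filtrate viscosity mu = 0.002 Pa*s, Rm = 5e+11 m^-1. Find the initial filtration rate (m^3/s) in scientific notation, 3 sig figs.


rate = A * dP / (mu * Rm)
rate = 1.4 * 165000 / (0.002 * 5e+11)
rate = 231000.0 / 1.000e+09
rate = 2.31e-04 m^3/s


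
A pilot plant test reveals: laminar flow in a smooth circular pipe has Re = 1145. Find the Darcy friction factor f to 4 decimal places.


f = 64 / Re
f = 64 / 1145
f = 0.0559


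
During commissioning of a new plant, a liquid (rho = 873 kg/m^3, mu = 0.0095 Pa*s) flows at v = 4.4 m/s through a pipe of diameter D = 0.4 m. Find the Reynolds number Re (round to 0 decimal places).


Re = rho * v * D / mu
Re = 873 * 4.4 * 0.4 / 0.0095
Re = 1536.48 / 0.0095
Re = 161735


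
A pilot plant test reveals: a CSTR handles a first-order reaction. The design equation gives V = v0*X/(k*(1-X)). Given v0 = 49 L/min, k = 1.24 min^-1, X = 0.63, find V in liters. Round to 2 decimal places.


V = v0 * X / (k * (1 - X))
V = 49 * 0.63 / (1.24 * (1 - 0.63))
V = 30.87 / (1.24 * 0.37)
V = 30.87 / 0.4588
V = 67.28 L


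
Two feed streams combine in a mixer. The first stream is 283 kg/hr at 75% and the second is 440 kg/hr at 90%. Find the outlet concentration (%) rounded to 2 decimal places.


Mass balance on solute: F1*x1 + F2*x2 = F3*x3
F3 = F1 + F2 = 283 + 440 = 723 kg/hr
x3 = (F1*x1 + F2*x2)/F3
x3 = (283*0.75 + 440*0.9) / 723
x3 = 84.13%


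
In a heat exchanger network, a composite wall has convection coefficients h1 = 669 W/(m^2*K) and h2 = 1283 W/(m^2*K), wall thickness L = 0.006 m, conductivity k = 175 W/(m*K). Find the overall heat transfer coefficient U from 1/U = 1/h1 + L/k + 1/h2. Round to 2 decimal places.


1/U = 1/h1 + L/k + 1/h2
1/U = 1/669 + 0.006/175 + 1/1283
1/U = 0.0014947683 + 3.42857e-05 + 0.0007794232
1/U = 0.0023084772
U = 433.19 W/(m^2*K)


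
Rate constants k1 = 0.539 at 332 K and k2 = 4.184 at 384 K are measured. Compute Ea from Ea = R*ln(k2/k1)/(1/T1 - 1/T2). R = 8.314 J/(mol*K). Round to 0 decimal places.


Ea = R * ln(k2/k1) / (1/T1 - 1/T2)
ln(k2/k1) = ln(4.184/0.539) = 2.0493074
1/T1 - 1/T2 = 1/332 - 1/384 = 0.000407881526
Ea = 8.314 * 2.0493074 / 0.000407881526
Ea = 41772 J/mol


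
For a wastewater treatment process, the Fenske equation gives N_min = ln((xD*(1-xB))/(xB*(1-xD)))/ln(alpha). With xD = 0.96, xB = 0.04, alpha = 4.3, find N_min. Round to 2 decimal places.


N_min = ln((xD*(1-xB))/(xB*(1-xD))) / ln(alpha)
Numerator inside ln: 0.9216 / 0.0016 = 576.0
ln(576.0) = 6.356108
ln(alpha) = ln(4.3) = 1.458615
N_min = 6.356108 / 1.458615 = 4.36


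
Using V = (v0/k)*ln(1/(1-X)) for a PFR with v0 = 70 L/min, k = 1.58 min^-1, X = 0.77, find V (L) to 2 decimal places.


V = (v0/k) * ln(1/(1-X))
V = (70/1.58) * ln(1/(1-0.77))
V = 44.303797 * ln(4.347826)
V = 44.303797 * 1.469676
V = 65.11 L


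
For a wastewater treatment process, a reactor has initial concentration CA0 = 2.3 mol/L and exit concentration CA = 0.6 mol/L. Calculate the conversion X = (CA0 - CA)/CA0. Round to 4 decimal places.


X = (CA0 - CA) / CA0
X = (2.3 - 0.6) / 2.3
X = 1.7 / 2.3
X = 0.7391


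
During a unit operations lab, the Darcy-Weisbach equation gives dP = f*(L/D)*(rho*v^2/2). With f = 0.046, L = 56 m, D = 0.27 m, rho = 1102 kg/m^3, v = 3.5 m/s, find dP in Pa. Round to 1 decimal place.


dP = f * (L/D) * (rho*v^2/2)
dP = 0.046 * (56/0.27) * (1102*3.5^2/2)
L/D = 207.40740741
rho*v^2/2 = 1102*12.25/2 = 6749.75
dP = 0.046 * 207.40740741 * 6749.75
dP = 64397.6 Pa


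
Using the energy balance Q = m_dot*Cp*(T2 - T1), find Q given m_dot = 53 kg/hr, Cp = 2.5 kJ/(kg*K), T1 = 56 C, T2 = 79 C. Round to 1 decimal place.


Q = m_dot * Cp * (T2 - T1)
Q = 53 * 2.5 * (79 - 56)
Q = 53 * 2.5 * 23
Q = 3047.5 kJ/hr


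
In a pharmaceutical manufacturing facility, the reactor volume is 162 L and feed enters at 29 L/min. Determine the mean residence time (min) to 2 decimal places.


tau = V / v0
tau = 162 / 29
tau = 5.59 min


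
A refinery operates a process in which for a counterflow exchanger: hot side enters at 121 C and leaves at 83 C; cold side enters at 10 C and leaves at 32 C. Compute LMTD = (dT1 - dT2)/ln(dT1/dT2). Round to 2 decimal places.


dT1 = Th_in - Tc_out = 121 - 32 = 89
dT2 = Th_out - Tc_in = 83 - 10 = 73
LMTD = (dT1 - dT2) / ln(dT1/dT2)
LMTD = (89 - 73) / ln(89/73)
LMTD = 80.74 K


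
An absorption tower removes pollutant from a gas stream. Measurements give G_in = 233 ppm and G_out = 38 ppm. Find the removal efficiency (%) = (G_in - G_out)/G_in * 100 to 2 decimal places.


Efficiency = (G_in - G_out) / G_in * 100%
Efficiency = (233 - 38) / 233 * 100
Efficiency = 195 / 233 * 100
Efficiency = 83.69%


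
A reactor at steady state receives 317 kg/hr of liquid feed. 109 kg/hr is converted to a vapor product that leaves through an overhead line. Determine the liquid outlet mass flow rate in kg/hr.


Steady-state mass balance on the main outlet: F_out = F_in - F_removed
F_out = 317 - 109
F_out = 208 kg/hr


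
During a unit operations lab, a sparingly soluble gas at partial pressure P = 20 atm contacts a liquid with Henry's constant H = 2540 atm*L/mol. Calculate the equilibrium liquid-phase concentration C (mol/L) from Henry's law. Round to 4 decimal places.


C = P / H
C = 20 / 2540
C = 0.0079 mol/L


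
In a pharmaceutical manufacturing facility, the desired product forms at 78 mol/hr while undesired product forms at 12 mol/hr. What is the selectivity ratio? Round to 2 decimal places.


S = desired product rate / undesired product rate
S = 78 / 12
S = 6.50


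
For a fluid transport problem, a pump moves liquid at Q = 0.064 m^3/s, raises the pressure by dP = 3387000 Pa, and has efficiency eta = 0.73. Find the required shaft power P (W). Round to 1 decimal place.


P = Q * dP / eta
P = 0.064 * 3387000 / 0.73
P = 216768.0 / 0.73
P = 296942.5 W


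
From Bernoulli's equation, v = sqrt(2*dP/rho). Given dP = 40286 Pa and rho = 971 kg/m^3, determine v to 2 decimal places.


v = sqrt(2*dP/rho)
v = sqrt(2*40286/971)
v = sqrt(82.978373)
v = 9.11 m/s


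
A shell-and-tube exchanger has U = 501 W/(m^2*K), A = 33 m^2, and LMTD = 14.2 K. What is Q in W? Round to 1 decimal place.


Q = U * A * LMTD
Q = 501 * 33 * 14.2
Q = 234768.6 W


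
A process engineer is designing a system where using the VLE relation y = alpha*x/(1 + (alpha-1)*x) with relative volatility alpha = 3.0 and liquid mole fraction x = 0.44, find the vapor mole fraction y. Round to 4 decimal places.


y = alpha*x / (1 + (alpha-1)*x)
y = 3.0*0.44 / (1 + (3.0-1)*0.44)
y = 1.32 / (1 + 0.88)
y = 1.32 / 1.88
y = 0.7021


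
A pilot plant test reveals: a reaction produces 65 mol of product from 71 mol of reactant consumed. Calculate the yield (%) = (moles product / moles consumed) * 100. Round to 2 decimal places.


Yield = (moles product / moles consumed) * 100%
Yield = (65 / 71) * 100
Yield = 0.9155 * 100
Yield = 91.55%


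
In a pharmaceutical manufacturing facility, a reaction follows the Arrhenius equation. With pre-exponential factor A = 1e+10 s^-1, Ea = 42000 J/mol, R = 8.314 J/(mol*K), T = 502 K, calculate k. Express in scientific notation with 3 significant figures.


k = A * exp(-Ea/(R*T))
k = 1e+10 * exp(-42000 / (8.314 * 502))
k = 1e+10 * exp(-10.063187)
k = 4.26e+05


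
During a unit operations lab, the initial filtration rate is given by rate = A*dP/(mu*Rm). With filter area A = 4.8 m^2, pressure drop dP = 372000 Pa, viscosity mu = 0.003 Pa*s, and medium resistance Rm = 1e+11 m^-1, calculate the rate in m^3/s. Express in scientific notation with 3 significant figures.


rate = A * dP / (mu * Rm)
rate = 4.8 * 372000 / (0.003 * 1e+11)
rate = 1785600.0 / 3.000e+08
rate = 5.95e-03 m^3/s


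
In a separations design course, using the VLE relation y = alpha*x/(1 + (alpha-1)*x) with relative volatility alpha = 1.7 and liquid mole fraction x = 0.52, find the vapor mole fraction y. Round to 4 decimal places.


y = alpha*x / (1 + (alpha-1)*x)
y = 1.7*0.52 / (1 + (1.7-1)*0.52)
y = 0.884 / (1 + 0.364)
y = 0.884 / 1.364
y = 0.6481


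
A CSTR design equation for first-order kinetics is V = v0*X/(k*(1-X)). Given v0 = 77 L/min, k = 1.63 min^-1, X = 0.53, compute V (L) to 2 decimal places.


V = v0 * X / (k * (1 - X))
V = 77 * 0.53 / (1.63 * (1 - 0.53))
V = 40.81 / (1.63 * 0.47)
V = 40.81 / 0.7661
V = 53.27 L


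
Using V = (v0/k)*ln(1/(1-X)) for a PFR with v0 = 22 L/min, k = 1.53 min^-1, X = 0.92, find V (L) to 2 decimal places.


V = (v0/k) * ln(1/(1-X))
V = (22/1.53) * ln(1/(1-0.92))
V = 14.379085 * ln(12.5)
V = 14.379085 * 2.525729
V = 36.32 L


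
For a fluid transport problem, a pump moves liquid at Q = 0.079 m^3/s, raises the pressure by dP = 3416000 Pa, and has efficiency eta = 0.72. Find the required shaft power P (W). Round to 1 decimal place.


P = Q * dP / eta
P = 0.079 * 3416000 / 0.72
P = 269864.0 / 0.72
P = 374811.1 W


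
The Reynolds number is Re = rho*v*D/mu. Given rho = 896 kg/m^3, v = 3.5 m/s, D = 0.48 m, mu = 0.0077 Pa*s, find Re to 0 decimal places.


Re = rho * v * D / mu
Re = 896 * 3.5 * 0.48 / 0.0077
Re = 1505.28 / 0.0077
Re = 195491


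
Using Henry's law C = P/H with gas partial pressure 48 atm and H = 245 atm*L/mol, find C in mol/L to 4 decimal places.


C = P / H
C = 48 / 245
C = 0.1959 mol/L


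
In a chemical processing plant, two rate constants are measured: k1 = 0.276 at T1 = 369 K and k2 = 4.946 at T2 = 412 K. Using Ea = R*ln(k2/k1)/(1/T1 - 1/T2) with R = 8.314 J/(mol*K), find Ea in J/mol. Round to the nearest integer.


Ea = R * ln(k2/k1) / (1/T1 - 1/T2)
ln(k2/k1) = ln(4.946/0.276) = 2.8859336
1/T1 - 1/T2 = 1/369 - 1/412 = 0.000282842634
Ea = 8.314 * 2.8859336 / 0.000282842634
Ea = 84830 J/mol


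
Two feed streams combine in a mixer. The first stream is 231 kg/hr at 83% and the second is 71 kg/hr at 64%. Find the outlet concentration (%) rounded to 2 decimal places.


Mass balance on solute: F1*x1 + F2*x2 = F3*x3
F3 = F1 + F2 = 231 + 71 = 302 kg/hr
x3 = (F1*x1 + F2*x2)/F3
x3 = (231*0.83 + 71*0.64) / 302
x3 = 78.53%


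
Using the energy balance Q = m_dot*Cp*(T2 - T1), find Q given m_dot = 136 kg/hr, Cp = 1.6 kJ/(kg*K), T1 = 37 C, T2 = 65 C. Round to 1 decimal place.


Q = m_dot * Cp * (T2 - T1)
Q = 136 * 1.6 * (65 - 37)
Q = 136 * 1.6 * 28
Q = 6092.8 kJ/hr


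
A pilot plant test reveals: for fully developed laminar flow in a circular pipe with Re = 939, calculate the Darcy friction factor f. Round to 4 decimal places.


f = 64 / Re
f = 64 / 939
f = 0.0682


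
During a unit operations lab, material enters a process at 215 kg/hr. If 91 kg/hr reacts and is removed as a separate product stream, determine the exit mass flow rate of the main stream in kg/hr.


Steady-state mass balance on the main outlet: F_out = F_in - F_removed
F_out = 215 - 91
F_out = 124 kg/hr


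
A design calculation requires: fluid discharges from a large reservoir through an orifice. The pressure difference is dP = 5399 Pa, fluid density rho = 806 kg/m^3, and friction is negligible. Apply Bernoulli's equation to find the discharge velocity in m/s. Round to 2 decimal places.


v = sqrt(2*dP/rho)
v = sqrt(2*5399/806)
v = sqrt(13.397022)
v = 3.66 m/s


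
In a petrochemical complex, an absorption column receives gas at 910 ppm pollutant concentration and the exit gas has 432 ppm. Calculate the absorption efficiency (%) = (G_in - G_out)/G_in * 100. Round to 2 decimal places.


Efficiency = (G_in - G_out) / G_in * 100%
Efficiency = (910 - 432) / 910 * 100
Efficiency = 478 / 910 * 100
Efficiency = 52.53%


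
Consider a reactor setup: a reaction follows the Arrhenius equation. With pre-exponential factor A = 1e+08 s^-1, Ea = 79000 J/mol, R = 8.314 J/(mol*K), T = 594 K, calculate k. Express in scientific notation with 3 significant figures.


k = A * exp(-Ea/(R*T))
k = 1e+08 * exp(-79000 / (8.314 * 594))
k = 1e+08 * exp(-15.996708)
k = 1.13e+01


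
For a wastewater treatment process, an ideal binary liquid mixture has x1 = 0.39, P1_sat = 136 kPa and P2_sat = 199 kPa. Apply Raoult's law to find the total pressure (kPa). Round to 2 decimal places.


P = x1*P1_sat + x2*P2_sat
x2 = 1 - x1 = 1 - 0.39 = 0.61
P = 0.39*136 + 0.61*199
P = 53.04 + 121.39
P = 174.43 kPa


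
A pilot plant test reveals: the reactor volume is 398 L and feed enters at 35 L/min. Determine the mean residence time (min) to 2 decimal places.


tau = V / v0
tau = 398 / 35
tau = 11.37 min


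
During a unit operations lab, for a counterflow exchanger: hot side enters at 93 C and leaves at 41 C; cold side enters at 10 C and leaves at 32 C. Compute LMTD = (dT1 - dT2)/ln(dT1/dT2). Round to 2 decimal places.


dT1 = Th_in - Tc_out = 93 - 32 = 61
dT2 = Th_out - Tc_in = 41 - 10 = 31
LMTD = (dT1 - dT2) / ln(dT1/dT2)
LMTD = (61 - 31) / ln(61/31)
LMTD = 44.32 K


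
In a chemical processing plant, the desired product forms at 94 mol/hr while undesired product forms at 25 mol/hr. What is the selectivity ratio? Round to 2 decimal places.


S = desired product rate / undesired product rate
S = 94 / 25
S = 3.76


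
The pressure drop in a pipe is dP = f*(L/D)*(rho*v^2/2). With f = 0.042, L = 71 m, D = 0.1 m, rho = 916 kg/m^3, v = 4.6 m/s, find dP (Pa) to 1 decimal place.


dP = f * (L/D) * (rho*v^2/2)
dP = 0.042 * (71/0.1) * (916*4.6^2/2)
L/D = 710.0
rho*v^2/2 = 916*21.16/2 = 9691.28
dP = 0.042 * 710.0 * 9691.28
dP = 288994.0 Pa


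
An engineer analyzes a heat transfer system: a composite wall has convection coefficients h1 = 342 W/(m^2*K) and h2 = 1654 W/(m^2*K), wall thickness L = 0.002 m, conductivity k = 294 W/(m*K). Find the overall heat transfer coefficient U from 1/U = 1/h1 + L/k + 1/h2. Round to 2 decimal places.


1/U = 1/h1 + L/k + 1/h2
1/U = 1/342 + 0.002/294 + 1/1654
1/U = 0.0029239766 + 6.8027e-06 + 0.0006045949
1/U = 0.0035353742
U = 282.86 W/(m^2*K)


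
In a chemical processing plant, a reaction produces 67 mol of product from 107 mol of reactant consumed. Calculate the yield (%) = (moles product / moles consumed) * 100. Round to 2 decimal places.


Yield = (moles product / moles consumed) * 100%
Yield = (67 / 107) * 100
Yield = 0.6262 * 100
Yield = 62.62%


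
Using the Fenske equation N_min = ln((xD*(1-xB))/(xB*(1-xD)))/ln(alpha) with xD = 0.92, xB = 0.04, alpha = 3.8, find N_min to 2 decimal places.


N_min = ln((xD*(1-xB))/(xB*(1-xD))) / ln(alpha)
Numerator inside ln: 0.8832 / 0.0032 = 276.0
ln(276.0) = 5.620401
ln(alpha) = ln(3.8) = 1.335001
N_min = 5.620401 / 1.335001 = 4.21


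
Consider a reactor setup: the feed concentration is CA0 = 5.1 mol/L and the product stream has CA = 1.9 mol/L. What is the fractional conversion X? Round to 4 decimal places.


X = (CA0 - CA) / CA0
X = (5.1 - 1.9) / 5.1
X = 3.2 / 5.1
X = 0.6275


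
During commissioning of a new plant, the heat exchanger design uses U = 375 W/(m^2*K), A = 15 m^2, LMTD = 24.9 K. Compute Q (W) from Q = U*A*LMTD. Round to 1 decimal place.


Q = U * A * LMTD
Q = 375 * 15 * 24.9
Q = 140062.5 W


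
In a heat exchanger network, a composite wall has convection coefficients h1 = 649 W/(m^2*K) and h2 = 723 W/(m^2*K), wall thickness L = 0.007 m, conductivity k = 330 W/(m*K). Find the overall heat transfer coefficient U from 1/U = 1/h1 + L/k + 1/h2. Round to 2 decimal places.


1/U = 1/h1 + L/k + 1/h2
1/U = 1/649 + 0.007/330 + 1/723
1/U = 0.001540832 + 2.12121e-05 + 0.0013831259
1/U = 0.00294517
U = 339.54 W/(m^2*K)


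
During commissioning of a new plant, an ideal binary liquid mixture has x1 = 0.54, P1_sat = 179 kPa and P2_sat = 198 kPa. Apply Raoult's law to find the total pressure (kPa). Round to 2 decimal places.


P = x1*P1_sat + x2*P2_sat
x2 = 1 - x1 = 1 - 0.54 = 0.46
P = 0.54*179 + 0.46*198
P = 96.66 + 91.08
P = 187.74 kPa


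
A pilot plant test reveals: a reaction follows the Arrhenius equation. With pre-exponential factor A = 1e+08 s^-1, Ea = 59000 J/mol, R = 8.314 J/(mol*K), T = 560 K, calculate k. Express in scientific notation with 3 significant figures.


k = A * exp(-Ea/(R*T))
k = 1e+08 * exp(-59000 / (8.314 * 560))
k = 1e+08 * exp(-12.672257)
k = 3.14e+02


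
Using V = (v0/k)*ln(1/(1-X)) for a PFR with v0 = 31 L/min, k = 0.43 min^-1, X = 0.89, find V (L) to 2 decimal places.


V = (v0/k) * ln(1/(1-X))
V = (31/0.43) * ln(1/(1-0.89))
V = 72.093023 * ln(9.090909)
V = 72.093023 * 2.207275
V = 159.13 L


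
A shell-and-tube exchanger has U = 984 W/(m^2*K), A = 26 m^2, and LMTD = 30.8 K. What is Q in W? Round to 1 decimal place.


Q = U * A * LMTD
Q = 984 * 26 * 30.8
Q = 787987.2 W


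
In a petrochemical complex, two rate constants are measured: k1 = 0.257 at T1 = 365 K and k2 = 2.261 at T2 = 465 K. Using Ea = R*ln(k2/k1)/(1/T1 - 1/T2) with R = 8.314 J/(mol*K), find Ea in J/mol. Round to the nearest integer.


Ea = R * ln(k2/k1) / (1/T1 - 1/T2)
ln(k2/k1) = ln(2.261/0.257) = 2.1744864
1/T1 - 1/T2 = 1/365 - 1/465 = 0.000589188393
Ea = 8.314 * 2.1744864 / 0.000589188393
Ea = 30684 J/mol


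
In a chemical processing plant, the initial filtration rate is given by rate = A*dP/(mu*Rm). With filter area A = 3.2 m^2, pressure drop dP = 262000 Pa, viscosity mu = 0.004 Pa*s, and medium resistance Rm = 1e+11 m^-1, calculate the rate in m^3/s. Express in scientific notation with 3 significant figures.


rate = A * dP / (mu * Rm)
rate = 3.2 * 262000 / (0.004 * 1e+11)
rate = 838400.0 / 4.000e+08
rate = 2.10e-03 m^3/s


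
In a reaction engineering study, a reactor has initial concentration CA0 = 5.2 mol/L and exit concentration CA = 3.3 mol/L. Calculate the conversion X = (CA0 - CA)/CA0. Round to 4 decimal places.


X = (CA0 - CA) / CA0
X = (5.2 - 3.3) / 5.2
X = 1.9 / 5.2
X = 0.3654


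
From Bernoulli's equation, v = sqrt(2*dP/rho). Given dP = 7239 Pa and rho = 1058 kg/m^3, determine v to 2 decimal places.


v = sqrt(2*dP/rho)
v = sqrt(2*7239/1058)
v = sqrt(13.68431)
v = 3.70 m/s


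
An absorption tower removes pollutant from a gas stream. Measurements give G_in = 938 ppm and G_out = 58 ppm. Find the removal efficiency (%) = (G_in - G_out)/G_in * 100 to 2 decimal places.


Efficiency = (G_in - G_out) / G_in * 100%
Efficiency = (938 - 58) / 938 * 100
Efficiency = 880 / 938 * 100
Efficiency = 93.82%


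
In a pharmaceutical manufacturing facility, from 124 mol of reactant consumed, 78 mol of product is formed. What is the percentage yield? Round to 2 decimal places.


Yield = (moles product / moles consumed) * 100%
Yield = (78 / 124) * 100
Yield = 0.629 * 100
Yield = 62.90%


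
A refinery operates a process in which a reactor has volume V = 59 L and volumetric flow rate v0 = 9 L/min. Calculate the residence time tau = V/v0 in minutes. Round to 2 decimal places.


tau = V / v0
tau = 59 / 9
tau = 6.56 min


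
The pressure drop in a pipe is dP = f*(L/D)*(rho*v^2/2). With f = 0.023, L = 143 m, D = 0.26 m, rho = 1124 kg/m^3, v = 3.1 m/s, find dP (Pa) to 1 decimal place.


dP = f * (L/D) * (rho*v^2/2)
dP = 0.023 * (143/0.26) * (1124*3.1^2/2)
L/D = 550.0
rho*v^2/2 = 1124*9.61/2 = 5400.82
dP = 0.023 * 550.0 * 5400.82
dP = 68320.4 Pa


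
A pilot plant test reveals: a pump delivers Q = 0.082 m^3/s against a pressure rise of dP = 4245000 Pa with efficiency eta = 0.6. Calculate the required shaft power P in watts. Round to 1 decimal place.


P = Q * dP / eta
P = 0.082 * 4245000 / 0.6
P = 348090.0 / 0.6
P = 580150.0 W


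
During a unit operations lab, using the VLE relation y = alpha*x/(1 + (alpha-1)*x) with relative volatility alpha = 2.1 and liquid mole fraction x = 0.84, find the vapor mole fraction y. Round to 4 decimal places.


y = alpha*x / (1 + (alpha-1)*x)
y = 2.1*0.84 / (1 + (2.1-1)*0.84)
y = 1.764 / (1 + 0.924)
y = 1.764 / 1.924
y = 0.9168


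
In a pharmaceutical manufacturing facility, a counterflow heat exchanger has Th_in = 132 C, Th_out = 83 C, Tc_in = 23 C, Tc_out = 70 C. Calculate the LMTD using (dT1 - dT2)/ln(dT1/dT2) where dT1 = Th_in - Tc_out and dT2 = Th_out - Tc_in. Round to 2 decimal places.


dT1 = Th_in - Tc_out = 132 - 70 = 62
dT2 = Th_out - Tc_in = 83 - 23 = 60
LMTD = (dT1 - dT2) / ln(dT1/dT2)
LMTD = (62 - 60) / ln(62/60)
LMTD = 60.99 K


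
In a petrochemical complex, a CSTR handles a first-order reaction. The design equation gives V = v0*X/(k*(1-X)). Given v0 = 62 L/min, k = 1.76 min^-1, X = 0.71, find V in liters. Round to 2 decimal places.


V = v0 * X / (k * (1 - X))
V = 62 * 0.71 / (1.76 * (1 - 0.71))
V = 44.02 / (1.76 * 0.29)
V = 44.02 / 0.5104
V = 86.25 L


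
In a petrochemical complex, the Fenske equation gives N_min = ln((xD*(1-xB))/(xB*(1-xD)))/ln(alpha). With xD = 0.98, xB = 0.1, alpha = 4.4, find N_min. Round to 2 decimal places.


N_min = ln((xD*(1-xB))/(xB*(1-xD))) / ln(alpha)
Numerator inside ln: 0.882 / 0.002 = 441.0
ln(441.0) = 6.089045
ln(alpha) = ln(4.4) = 1.481605
N_min = 6.089045 / 1.481605 = 4.11


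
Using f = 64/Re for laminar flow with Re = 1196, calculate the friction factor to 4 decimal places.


f = 64 / Re
f = 64 / 1196
f = 0.0535


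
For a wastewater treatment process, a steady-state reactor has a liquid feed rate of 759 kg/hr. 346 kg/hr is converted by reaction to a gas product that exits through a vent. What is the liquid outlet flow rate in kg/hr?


Steady-state mass balance on the main outlet: F_out = F_in - F_removed
F_out = 759 - 346
F_out = 413 kg/hr


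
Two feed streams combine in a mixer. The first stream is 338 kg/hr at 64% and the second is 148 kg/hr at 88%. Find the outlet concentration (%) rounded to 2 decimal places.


Mass balance on solute: F1*x1 + F2*x2 = F3*x3
F3 = F1 + F2 = 338 + 148 = 486 kg/hr
x3 = (F1*x1 + F2*x2)/F3
x3 = (338*0.64 + 148*0.88) / 486
x3 = 71.31%


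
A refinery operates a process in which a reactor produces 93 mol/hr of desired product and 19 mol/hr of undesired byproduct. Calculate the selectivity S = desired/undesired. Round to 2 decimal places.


S = desired product rate / undesired product rate
S = 93 / 19
S = 4.89


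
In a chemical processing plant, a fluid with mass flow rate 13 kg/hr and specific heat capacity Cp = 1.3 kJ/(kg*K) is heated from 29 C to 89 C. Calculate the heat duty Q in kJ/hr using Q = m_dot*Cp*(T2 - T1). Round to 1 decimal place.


Q = m_dot * Cp * (T2 - T1)
Q = 13 * 1.3 * (89 - 29)
Q = 13 * 1.3 * 60
Q = 1014.0 kJ/hr


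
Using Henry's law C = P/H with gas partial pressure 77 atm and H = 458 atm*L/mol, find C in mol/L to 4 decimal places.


C = P / H
C = 77 / 458
C = 0.1681 mol/L


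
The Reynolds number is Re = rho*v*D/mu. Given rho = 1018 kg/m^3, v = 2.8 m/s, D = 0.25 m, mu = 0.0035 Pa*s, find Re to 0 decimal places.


Re = rho * v * D / mu
Re = 1018 * 2.8 * 0.25 / 0.0035
Re = 712.6 / 0.0035
Re = 203600


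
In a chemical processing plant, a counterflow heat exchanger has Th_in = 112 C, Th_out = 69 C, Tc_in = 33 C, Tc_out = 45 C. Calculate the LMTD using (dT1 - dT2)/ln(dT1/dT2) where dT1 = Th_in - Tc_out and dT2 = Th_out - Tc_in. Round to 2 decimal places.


dT1 = Th_in - Tc_out = 112 - 45 = 67
dT2 = Th_out - Tc_in = 69 - 33 = 36
LMTD = (dT1 - dT2) / ln(dT1/dT2)
LMTD = (67 - 36) / ln(67/36)
LMTD = 49.91 K


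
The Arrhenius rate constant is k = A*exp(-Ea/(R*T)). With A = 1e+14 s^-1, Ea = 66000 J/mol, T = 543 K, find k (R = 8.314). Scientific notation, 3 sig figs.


k = A * exp(-Ea/(R*T))
k = 1e+14 * exp(-66000 / (8.314 * 543))
k = 1e+14 * exp(-14.619553)
k = 4.48e+07


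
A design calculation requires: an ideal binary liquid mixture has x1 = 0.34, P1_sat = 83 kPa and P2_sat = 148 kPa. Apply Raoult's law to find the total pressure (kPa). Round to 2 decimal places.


P = x1*P1_sat + x2*P2_sat
x2 = 1 - x1 = 1 - 0.34 = 0.66
P = 0.34*83 + 0.66*148
P = 28.22 + 97.68
P = 125.90 kPa


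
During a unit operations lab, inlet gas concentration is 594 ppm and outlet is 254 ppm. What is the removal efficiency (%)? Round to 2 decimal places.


Efficiency = (G_in - G_out) / G_in * 100%
Efficiency = (594 - 254) / 594 * 100
Efficiency = 340 / 594 * 100
Efficiency = 57.24%


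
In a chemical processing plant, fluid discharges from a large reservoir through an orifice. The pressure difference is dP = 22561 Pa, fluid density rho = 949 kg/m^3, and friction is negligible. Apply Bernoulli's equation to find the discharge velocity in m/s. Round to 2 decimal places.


v = sqrt(2*dP/rho)
v = sqrt(2*22561/949)
v = sqrt(47.546891)
v = 6.90 m/s


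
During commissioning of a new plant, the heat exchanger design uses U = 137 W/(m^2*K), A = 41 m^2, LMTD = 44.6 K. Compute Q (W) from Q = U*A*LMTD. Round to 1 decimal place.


Q = U * A * LMTD
Q = 137 * 41 * 44.6
Q = 250518.2 W


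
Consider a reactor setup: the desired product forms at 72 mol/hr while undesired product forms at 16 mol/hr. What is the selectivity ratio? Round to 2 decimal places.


S = desired product rate / undesired product rate
S = 72 / 16
S = 4.50


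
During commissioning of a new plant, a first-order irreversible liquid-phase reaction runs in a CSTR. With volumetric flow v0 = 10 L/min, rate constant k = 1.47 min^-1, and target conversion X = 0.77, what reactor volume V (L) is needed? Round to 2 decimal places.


V = v0 * X / (k * (1 - X))
V = 10 * 0.77 / (1.47 * (1 - 0.77))
V = 7.7 / (1.47 * 0.23)
V = 7.7 / 0.3381
V = 22.77 L


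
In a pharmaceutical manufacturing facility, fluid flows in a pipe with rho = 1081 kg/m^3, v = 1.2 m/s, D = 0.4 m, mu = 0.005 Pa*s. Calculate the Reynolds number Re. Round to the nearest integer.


Re = rho * v * D / mu
Re = 1081 * 1.2 * 0.4 / 0.005
Re = 518.88 / 0.005
Re = 103776


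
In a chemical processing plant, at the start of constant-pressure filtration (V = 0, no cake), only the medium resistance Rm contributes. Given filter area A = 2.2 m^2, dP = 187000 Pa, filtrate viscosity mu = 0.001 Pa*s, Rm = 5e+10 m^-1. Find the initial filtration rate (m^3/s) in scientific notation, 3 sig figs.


rate = A * dP / (mu * Rm)
rate = 2.2 * 187000 / (0.001 * 5e+10)
rate = 411400.0 / 5.000e+07
rate = 8.23e-03 m^3/s


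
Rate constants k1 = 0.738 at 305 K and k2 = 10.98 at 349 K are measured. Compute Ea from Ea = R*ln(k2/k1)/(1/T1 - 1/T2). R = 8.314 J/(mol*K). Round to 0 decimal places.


Ea = R * ln(k2/k1) / (1/T1 - 1/T2)
ln(k2/k1) = ln(10.98/0.738) = 2.6998869
1/T1 - 1/T2 = 1/305 - 1/349 = 0.000413359012
Ea = 8.314 * 2.6998869 / 0.000413359012
Ea = 54304 J/mol


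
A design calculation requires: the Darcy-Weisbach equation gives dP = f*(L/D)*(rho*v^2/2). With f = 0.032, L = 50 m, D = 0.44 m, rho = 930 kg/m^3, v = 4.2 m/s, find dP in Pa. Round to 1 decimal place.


dP = f * (L/D) * (rho*v^2/2)
dP = 0.032 * (50/0.44) * (930*4.2^2/2)
L/D = 113.63636364
rho*v^2/2 = 930*17.64/2 = 8202.6
dP = 0.032 * 113.63636364 * 8202.6
dP = 29827.6 Pa


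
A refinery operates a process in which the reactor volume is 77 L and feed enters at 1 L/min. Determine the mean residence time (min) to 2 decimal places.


tau = V / v0
tau = 77 / 1
tau = 77.00 min


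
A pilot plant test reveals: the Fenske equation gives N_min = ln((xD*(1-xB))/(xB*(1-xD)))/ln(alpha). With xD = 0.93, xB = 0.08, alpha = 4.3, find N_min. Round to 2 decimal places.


N_min = ln((xD*(1-xB))/(xB*(1-xD))) / ln(alpha)
Numerator inside ln: 0.8556 / 0.0056 = 152.785714
ln(152.785714) = 5.029036
ln(alpha) = ln(4.3) = 1.458615
N_min = 5.029036 / 1.458615 = 3.45


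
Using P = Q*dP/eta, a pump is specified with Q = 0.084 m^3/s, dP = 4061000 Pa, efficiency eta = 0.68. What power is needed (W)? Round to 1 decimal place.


P = Q * dP / eta
P = 0.084 * 4061000 / 0.68
P = 341124.0 / 0.68
P = 501652.9 W


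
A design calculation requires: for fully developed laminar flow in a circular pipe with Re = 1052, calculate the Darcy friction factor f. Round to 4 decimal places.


f = 64 / Re
f = 64 / 1052
f = 0.0608


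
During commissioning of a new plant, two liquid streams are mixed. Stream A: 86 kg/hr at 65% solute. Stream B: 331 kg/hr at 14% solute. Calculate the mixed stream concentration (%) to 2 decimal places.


Mass balance on solute: F1*x1 + F2*x2 = F3*x3
F3 = F1 + F2 = 86 + 331 = 417 kg/hr
x3 = (F1*x1 + F2*x2)/F3
x3 = (86*0.65 + 331*0.14) / 417
x3 = 24.52%


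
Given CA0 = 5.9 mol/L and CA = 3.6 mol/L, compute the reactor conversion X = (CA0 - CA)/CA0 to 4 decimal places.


X = (CA0 - CA) / CA0
X = (5.9 - 3.6) / 5.9
X = 2.3 / 5.9
X = 0.3898


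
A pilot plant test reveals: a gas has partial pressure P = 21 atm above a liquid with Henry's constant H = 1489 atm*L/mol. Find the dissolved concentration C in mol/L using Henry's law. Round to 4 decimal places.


C = P / H
C = 21 / 1489
C = 0.0141 mol/L


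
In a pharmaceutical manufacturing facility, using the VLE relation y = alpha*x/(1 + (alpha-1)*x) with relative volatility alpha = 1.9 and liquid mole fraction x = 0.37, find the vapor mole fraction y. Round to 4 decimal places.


y = alpha*x / (1 + (alpha-1)*x)
y = 1.9*0.37 / (1 + (1.9-1)*0.37)
y = 0.703 / (1 + 0.333)
y = 0.703 / 1.333
y = 0.5274


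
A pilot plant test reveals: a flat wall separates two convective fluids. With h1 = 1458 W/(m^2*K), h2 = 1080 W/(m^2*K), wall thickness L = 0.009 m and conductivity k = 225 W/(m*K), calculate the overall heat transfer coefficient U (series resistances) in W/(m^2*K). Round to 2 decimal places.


1/U = 1/h1 + L/k + 1/h2
1/U = 1/1458 + 0.009/225 + 1/1080
1/U = 0.0006858711 + 4e-05 + 0.0009259259
1/U = 0.001651797
U = 605.40 W/(m^2*K)


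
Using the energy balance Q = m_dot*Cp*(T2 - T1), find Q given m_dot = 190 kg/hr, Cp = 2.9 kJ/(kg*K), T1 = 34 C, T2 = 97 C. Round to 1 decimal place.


Q = m_dot * Cp * (T2 - T1)
Q = 190 * 2.9 * (97 - 34)
Q = 190 * 2.9 * 63
Q = 34713.0 kJ/hr


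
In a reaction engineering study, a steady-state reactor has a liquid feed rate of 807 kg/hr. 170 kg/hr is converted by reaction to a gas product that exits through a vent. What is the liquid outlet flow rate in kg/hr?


Steady-state mass balance on the main outlet: F_out = F_in - F_removed
F_out = 807 - 170
F_out = 637 kg/hr


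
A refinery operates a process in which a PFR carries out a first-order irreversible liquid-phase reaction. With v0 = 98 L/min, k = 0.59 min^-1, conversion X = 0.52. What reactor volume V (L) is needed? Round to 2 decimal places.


V = (v0/k) * ln(1/(1-X))
V = (98/0.59) * ln(1/(1-0.52))
V = 166.101695 * ln(2.083333)
V = 166.101695 * 0.733969
V = 121.91 L


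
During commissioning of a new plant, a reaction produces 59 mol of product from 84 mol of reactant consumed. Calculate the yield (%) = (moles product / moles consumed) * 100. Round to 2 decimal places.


Yield = (moles product / moles consumed) * 100%
Yield = (59 / 84) * 100
Yield = 0.7024 * 100
Yield = 70.24%


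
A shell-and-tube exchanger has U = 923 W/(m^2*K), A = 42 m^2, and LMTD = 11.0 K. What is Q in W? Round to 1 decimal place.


Q = U * A * LMTD
Q = 923 * 42 * 11.0
Q = 426426.0 W


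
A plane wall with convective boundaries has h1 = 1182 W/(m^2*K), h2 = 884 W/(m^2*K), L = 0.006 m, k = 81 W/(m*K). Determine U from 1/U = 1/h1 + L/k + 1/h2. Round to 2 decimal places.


1/U = 1/h1 + L/k + 1/h2
1/U = 1/1182 + 0.006/81 + 1/884
1/U = 0.0008460237 + 7.40741e-05 + 0.0011312217
1/U = 0.0020513195
U = 487.49 W/(m^2*K)


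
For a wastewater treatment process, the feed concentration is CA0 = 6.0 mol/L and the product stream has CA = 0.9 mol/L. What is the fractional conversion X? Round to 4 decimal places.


X = (CA0 - CA) / CA0
X = (6.0 - 0.9) / 6.0
X = 5.1 / 6.0
X = 0.8500


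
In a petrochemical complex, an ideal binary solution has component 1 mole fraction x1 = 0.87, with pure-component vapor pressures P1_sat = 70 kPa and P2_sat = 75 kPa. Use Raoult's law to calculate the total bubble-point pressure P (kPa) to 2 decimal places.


P = x1*P1_sat + x2*P2_sat
x2 = 1 - x1 = 1 - 0.87 = 0.13
P = 0.87*70 + 0.13*75
P = 60.9 + 9.75
P = 70.65 kPa


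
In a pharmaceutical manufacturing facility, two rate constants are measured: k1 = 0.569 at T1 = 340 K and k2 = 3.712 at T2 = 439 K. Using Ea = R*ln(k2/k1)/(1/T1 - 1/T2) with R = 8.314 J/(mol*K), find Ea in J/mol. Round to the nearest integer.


Ea = R * ln(k2/k1) / (1/T1 - 1/T2)
ln(k2/k1) = ln(3.712/0.569) = 1.8754457
1/T1 - 1/T2 = 1/340 - 1/439 = 0.000663272143
Ea = 8.314 * 1.8754457 / 0.000663272143
Ea = 23508 J/mol


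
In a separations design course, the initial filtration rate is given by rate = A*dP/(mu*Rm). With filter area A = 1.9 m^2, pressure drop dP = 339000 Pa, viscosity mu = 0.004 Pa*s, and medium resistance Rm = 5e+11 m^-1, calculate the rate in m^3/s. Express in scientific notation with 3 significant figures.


rate = A * dP / (mu * Rm)
rate = 1.9 * 339000 / (0.004 * 5e+11)
rate = 644100.0 / 2.000e+09
rate = 3.22e-04 m^3/s


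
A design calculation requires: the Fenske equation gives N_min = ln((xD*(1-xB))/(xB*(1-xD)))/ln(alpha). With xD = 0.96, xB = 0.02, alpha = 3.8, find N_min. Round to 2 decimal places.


N_min = ln((xD*(1-xB))/(xB*(1-xD))) / ln(alpha)
Numerator inside ln: 0.9408 / 0.0008 = 1176.0
ln(1176.0) = 7.069874
ln(alpha) = ln(3.8) = 1.335001
N_min = 7.069874 / 1.335001 = 5.30


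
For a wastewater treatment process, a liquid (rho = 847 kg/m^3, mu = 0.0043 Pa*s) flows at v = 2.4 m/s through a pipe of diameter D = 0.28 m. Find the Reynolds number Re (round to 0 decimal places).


Re = rho * v * D / mu
Re = 847 * 2.4 * 0.28 / 0.0043
Re = 569.184 / 0.0043
Re = 132368


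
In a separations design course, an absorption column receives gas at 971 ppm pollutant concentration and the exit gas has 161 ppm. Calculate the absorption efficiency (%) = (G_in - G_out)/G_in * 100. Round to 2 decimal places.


Efficiency = (G_in - G_out) / G_in * 100%
Efficiency = (971 - 161) / 971 * 100
Efficiency = 810 / 971 * 100
Efficiency = 83.42%
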